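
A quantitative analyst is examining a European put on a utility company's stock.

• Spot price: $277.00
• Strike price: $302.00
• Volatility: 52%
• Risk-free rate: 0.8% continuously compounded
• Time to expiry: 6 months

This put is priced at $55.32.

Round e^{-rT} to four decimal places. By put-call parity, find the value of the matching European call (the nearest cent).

e^(−rT) = e^(−0.008·0.5) = 0.9960
Put-call parity: C − P = S − K·e^(−rT) = 277 − 302·0.9960 = 277 − 300.7920 = -23.7920
C = P + (C − P) = 55.32 + (-23.7920) = 31.5280

$31.53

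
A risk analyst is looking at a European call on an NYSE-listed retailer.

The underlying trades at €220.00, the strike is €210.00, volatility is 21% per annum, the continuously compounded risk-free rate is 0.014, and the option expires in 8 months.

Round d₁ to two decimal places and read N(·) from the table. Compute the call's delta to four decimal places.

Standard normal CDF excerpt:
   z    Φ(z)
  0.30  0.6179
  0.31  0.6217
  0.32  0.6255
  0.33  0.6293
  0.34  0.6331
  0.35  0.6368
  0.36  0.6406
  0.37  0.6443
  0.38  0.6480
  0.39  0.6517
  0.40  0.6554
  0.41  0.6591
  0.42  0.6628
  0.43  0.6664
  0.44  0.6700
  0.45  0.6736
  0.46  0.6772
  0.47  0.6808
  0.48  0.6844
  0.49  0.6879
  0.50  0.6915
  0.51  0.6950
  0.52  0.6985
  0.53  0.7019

σ√T = 0.21 × 0.8165 = 0.1715
d₁ = [ln(220/210) + (0.014 + 0.21²/2)·0.6667] / 0.1715 = [0.0465 + 0.0240] / 0.1715 = 0.4115 which rounds to 0.41
N(d₁) = N(0.41) = 0.6591
Δ_call = N(d₁) = 0.6591

0.6591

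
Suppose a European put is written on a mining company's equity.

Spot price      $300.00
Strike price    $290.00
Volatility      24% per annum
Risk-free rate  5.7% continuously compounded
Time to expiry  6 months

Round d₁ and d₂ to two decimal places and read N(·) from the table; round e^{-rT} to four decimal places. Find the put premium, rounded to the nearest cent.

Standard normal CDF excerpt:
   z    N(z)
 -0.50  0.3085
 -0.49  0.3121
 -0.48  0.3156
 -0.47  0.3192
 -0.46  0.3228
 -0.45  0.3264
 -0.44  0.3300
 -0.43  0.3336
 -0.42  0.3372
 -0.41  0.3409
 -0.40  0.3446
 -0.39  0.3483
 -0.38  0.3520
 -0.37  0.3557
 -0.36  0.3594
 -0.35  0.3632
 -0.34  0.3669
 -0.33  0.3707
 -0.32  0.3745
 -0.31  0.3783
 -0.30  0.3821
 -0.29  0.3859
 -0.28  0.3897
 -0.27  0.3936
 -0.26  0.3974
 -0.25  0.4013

$11.92

T = 0.5;  σ√T = 0.1697
d₁ = [ln(300/290) + (0.057 + 0.24²/2)·0.5] / 0.1697 = [0.0339 + 0.0429] / 0.1697 = 0.4526 → 0.45
d₂ = d₁ − σ√T = 0.4526 − 0.1697 = 0.2829 → 0.28
exp(−rT) = exp(−0.057·0.5) = 0.9719
N(−d₂) = N(-0.28) = 0.3897;  N(−d₁) = N(-0.45) = 0.3264
P = 290·0.9719·0.3897 − 300·0.3264 = 109.8373 − 97.9200 = 11.9173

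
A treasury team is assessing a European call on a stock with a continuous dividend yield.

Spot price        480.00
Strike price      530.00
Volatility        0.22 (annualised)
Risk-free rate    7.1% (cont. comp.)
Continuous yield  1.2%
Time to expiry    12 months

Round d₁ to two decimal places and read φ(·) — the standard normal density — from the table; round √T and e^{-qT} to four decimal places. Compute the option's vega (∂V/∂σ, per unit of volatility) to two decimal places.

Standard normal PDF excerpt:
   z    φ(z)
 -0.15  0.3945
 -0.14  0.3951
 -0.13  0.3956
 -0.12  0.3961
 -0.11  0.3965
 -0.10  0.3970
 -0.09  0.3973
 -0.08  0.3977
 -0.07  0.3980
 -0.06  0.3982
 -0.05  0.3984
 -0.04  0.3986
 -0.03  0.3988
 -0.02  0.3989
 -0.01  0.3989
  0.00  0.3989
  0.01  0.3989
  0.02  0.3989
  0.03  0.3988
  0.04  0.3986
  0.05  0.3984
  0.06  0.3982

σ√T = 0.22·√1 = 0.2200
ln(S/K) + (r − q + σ²/2)T = ln(480/530) + (0.071 − 0.012 + 0.22²/2)·1 = -0.0991 + 0.0832 = -0.0159
d₁ = -0.0159 / 0.2200 = -0.0722 ⇒ -0.07
√T = √1 = 1.0000
φ(d₁) = φ(-0.07) = 0.3980
e^(−qT) = e^(−0.012·1) = 0.9881
vega = S·e^(−qT)·φ(d₁)·√T = 480·0.9881·0.3980·1.0000 = 188.7666
(Call and put vega coincide under Black-Scholes.)

188.77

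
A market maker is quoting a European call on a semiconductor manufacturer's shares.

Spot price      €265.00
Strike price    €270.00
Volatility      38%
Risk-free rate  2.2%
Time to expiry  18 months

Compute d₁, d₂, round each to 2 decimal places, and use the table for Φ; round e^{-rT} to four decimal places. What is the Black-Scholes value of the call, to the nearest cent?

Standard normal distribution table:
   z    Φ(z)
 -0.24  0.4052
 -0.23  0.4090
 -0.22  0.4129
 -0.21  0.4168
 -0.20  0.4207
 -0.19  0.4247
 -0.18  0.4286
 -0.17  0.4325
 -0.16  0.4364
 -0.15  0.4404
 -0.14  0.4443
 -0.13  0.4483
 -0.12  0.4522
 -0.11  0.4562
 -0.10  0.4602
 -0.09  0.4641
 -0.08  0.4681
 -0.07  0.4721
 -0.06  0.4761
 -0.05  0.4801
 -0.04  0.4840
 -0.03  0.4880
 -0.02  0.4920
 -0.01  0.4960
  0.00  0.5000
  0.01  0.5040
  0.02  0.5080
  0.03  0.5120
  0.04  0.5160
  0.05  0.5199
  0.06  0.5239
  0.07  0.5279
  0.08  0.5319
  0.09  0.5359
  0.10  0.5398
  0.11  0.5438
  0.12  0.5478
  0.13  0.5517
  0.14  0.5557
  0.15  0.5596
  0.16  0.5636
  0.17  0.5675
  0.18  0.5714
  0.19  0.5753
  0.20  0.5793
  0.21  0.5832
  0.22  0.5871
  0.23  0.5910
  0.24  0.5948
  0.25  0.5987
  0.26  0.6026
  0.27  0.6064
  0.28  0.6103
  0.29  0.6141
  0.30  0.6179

€49.79

σ√T = 0.38·√1.5 = 0.4654
d₁ = [ln(265/270) + (0.022 + 0.38²/2)·1.5] / 0.4654 = [-0.0187 + 0.1413] / 0.4654 = 0.2634 ≈ 0.26
d₂ = d₁ − σ√T = 0.2634 − 0.4654 = -0.2020 ≈ -0.20
exp(−rT) = exp(−0.022·1.5) = 0.9675
N(d₁) = N(0.26) = 0.6026;  N(d₂) = N(-0.20) = 0.4207
C = 265·0.6026 − 270·0.9675·0.4207 = 159.6890 − 109.8974 = 49.7916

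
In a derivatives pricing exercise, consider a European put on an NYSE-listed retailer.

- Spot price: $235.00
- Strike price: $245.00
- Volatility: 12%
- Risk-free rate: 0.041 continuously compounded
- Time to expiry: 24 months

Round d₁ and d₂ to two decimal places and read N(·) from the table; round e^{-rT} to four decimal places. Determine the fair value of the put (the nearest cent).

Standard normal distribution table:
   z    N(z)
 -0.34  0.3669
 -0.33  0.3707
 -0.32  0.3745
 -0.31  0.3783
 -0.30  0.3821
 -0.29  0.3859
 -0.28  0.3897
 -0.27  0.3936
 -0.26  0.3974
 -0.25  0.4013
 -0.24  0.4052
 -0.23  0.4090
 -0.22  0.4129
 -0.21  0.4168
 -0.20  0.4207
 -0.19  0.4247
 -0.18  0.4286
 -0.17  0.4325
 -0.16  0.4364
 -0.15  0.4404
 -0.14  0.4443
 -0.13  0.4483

σ√T = 0.12 × 1.4142 = 0.1697
ln(S/K) + (r + σ²/2)T = ln(235/245) + (0.041 + 0.12²/2)·2 = -0.0417 + 0.0964 = 0.0547
d₁ = 0.0547 / 0.1697 = 0.3225 → 0.32
d₂ = d₁ − σ√T = 0.3225 − 0.1697 = 0.1528 → 0.15
exp(−rT) = exp(−0.041·2) = 0.9213
N(−d₂) = N(-0.15) = 0.4404;  N(−d₁) = N(-0.32) = 0.3745
P = 245·0.9213·0.4404 − 235·0.3745 = 99.4064 − 88.0075 = 11.3989

$11.40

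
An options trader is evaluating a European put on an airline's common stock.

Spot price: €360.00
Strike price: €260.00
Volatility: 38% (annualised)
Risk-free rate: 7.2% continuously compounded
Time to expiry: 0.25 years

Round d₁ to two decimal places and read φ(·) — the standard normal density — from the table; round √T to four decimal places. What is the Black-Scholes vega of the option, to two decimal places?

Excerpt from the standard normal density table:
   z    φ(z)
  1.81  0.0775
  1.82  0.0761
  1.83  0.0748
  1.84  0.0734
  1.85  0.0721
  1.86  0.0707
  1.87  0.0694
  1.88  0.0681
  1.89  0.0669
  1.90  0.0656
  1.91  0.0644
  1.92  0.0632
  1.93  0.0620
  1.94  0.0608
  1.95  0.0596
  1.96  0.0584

11.81

T = 0.25;  σ√T = 0.1900
d₁ = [ln(360/260) + (0.072 + 0.38²/2)·0.25] / 0.1900 = [0.3254 + 0.0360] / 0.1900 = 1.9025 ≈ 1.90
√T = √0.25 = 0.5000
φ(d₁) = φ(1.90) = 0.0656
vega = S·φ(d₁)·√T = 360·0.0656·0.5000 = 11.8080
(The call has the same vega.)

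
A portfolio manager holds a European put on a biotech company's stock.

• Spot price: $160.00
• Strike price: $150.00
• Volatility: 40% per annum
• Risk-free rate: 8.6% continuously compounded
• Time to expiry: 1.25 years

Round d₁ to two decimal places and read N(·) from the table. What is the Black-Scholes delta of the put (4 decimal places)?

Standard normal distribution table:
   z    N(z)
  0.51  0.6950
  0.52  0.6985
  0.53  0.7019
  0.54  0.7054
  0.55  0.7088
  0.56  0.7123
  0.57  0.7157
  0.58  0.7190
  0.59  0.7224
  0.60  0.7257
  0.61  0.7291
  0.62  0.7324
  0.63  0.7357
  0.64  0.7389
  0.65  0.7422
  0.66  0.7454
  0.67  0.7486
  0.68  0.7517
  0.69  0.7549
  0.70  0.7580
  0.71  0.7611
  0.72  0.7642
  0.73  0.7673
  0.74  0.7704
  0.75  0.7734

T = 1.25;  σ√T = 0.4472
d₁ = [ln(160/150) + (0.086 + 0.4²/2)·1.25] / 0.4472 = [0.0645 + 0.2075] / 0.4472 = 0.6083 ≈ 0.61
N(d₁) = N(0.61) = 0.7291
Δ_put = N(d₁) − 1 = 0.7291 − 1 = -0.2709

-0.2709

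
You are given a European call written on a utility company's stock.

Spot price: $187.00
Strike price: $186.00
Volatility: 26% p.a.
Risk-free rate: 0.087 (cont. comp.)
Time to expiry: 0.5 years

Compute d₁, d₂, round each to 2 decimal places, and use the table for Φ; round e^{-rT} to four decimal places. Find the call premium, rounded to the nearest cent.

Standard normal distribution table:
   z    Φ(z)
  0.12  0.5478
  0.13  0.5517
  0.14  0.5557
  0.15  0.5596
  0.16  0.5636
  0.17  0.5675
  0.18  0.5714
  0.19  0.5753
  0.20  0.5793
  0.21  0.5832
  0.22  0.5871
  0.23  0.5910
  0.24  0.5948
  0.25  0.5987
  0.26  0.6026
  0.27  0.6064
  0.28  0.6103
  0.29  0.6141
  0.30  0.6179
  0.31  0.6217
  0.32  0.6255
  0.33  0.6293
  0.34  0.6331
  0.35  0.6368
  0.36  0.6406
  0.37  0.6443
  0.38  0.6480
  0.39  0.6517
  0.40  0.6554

σ√T = 0.26 × 0.7071 = 0.1838
ln(S/K) + (r + σ²/2)T = ln(187/186) + (0.087 + 0.26²/2)·0.5 = 0.0054 + 0.0604 = 0.0658
d₁ = 0.0658 / 0.1838 = 0.3577 which rounds to 0.36
d₂ = d₁ − σ√T = 0.3577 − 0.1838 = 0.1739 which rounds to 0.17
e^(−rT) = e^(−0.087·0.5) = 0.9574
C = 187·N(0.36) − 186·0.9574·N(0.17) = 187·0.6406 − 186·0.9574·0.5675 = 119.7922 − 101.0584 = 18.7338

$18.73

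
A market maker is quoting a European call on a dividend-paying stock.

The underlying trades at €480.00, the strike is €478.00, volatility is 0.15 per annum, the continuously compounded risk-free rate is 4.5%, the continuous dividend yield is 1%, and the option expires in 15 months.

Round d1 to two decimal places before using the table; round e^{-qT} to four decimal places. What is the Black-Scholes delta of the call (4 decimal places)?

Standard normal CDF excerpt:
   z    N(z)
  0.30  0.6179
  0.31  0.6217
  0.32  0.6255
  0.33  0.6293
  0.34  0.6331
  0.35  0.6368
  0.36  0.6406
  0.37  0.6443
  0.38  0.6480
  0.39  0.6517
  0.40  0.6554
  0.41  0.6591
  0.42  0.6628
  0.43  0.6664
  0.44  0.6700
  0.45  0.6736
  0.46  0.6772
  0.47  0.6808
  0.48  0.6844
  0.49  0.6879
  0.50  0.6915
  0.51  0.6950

σ√T = 0.15 × 1.1180 = 0.1677
d₁ = [ln(480/478) + (0.045 − 0.01 + ½·0.15²)·1.25] / (σ√T) = (0.0042 + 0.0578) / 0.1677 = 0.3696 ⇒ 0.37
N(d₁) = N(0.37) = 0.6443
Δ_call = e^(−qT)·N(d₁) = 0.9876·0.6443 = 0.6363

0.6363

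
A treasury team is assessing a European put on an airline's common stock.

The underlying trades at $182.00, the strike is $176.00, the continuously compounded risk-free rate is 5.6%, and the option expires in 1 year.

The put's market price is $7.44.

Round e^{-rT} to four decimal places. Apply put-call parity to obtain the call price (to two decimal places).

$23.03

e^(−rT) = e^(−0.056·1) = 0.9455
Put-call parity: C − P = S − K·e^(−rT) = 182 − 176·0.9455 = 182 − 166.4080 = 15.5920
C = P + (C − P) = 7.44 + (15.5920) = 23.0320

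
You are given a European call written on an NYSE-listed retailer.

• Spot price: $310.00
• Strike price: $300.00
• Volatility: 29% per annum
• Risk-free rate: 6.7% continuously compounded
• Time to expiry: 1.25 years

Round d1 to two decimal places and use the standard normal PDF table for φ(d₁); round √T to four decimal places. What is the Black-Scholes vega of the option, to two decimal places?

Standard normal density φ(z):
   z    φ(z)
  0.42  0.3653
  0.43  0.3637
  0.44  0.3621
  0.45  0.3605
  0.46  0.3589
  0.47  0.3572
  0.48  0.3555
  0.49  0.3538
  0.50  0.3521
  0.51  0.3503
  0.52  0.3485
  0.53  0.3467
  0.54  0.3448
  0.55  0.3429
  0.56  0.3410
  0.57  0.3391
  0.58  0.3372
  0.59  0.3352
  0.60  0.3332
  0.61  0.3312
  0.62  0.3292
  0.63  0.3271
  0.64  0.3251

120.78

σ√T = 0.29 × 1.1180 = 0.3242
d₁ = [ln(310/300) + (0.067 + 0.29²/2)·1.25] / 0.3242 = [0.0328 + 0.1363] / 0.3242 = 0.5216 which rounds to 0.52
√T = √1.25 = 1.1180
φ(d₁) = φ(0.52) = 0.3485
vega = S·φ(d₁)·√T = 310·0.3485·1.1180 = 120.7831
(Vega is the same for a European call and put with the same parameters.)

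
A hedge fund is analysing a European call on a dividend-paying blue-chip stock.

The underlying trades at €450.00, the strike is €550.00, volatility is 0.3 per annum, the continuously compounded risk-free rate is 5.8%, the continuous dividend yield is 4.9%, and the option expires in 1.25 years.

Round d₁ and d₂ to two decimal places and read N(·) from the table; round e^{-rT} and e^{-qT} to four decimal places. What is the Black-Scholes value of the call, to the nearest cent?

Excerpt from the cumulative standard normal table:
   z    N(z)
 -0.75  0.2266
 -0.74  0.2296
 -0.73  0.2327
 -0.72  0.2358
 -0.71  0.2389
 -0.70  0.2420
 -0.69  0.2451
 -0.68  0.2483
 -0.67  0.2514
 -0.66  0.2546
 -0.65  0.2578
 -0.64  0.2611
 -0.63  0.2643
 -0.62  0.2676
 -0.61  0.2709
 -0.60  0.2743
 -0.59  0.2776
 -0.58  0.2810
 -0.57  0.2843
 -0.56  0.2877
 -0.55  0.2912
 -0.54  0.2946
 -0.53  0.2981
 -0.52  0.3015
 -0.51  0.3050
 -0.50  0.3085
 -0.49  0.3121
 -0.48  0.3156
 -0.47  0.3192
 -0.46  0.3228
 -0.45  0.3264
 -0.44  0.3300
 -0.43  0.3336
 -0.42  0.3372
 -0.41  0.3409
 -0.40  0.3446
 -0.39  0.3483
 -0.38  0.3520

€26.82

T = 1.25;  σ√T = 0.3354
d₁ = [ln(450/550) + (0.058 − 0.049 + 0.3²/2)·1.25] / 0.3354 = [-0.2007 + 0.0675] / 0.3354 = -0.3970 ≈ -0.40
d₂ = d₁ − σ√T = -0.3970 − 0.3354 = -0.7324 ≈ -0.73
exp(−qT) = exp(−0.049·1.25) = 0.9406;  exp(−rT) = exp(−0.058·1.25) = 0.9301
N(d₁) = N(-0.40) = 0.3446;  N(d₂) = N(-0.73) = 0.2327
C = 450·0.9406·0.3446 − 550·0.9301·0.2327 = 145.8588 − 119.0388 = 26.8200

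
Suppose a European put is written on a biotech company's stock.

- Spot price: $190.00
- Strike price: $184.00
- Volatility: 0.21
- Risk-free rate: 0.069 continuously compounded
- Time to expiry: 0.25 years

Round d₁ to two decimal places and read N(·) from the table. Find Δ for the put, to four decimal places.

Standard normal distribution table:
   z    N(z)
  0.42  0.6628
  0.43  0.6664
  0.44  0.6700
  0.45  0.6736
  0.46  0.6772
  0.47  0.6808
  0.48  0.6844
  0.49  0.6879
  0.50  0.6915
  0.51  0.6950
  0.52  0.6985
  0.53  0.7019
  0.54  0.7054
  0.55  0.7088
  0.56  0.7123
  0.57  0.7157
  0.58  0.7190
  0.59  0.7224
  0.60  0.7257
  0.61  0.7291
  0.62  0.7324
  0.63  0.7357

σ√T = 0.21 × 0.5000 = 0.1050
ln(S/K) + (r + σ²/2)T = ln(190/184) + (0.069 + 0.21²/2)·0.25 = 0.0321 + 0.0228 = 0.0549
d₁ = 0.0549 / 0.1050 = 0.5224 which rounds to 0.52
N(d₁) = N(0.52) = 0.6985
Δ_put = N(d₁) − 1 = 0.6985 − 1 = -0.3015

-0.3015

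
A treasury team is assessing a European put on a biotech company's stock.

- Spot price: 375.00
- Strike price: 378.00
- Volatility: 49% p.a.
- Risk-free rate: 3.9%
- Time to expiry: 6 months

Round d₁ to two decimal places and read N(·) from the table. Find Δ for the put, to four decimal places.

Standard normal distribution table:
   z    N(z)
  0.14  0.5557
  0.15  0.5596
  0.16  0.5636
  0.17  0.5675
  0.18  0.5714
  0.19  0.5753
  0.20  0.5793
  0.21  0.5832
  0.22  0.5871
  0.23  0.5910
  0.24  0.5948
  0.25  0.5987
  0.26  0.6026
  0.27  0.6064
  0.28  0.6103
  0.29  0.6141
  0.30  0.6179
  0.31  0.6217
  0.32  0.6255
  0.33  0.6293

-0.4168

σ√T = 0.49·√0.5 = 0.3465
d₁ = [ln(375/378) + (0.039 + 0.49²/2)·0.5] / 0.3465 = [-0.0080 + 0.0795] / 0.3465 = 0.2065 ≈ 0.21
N(d₁) = N(0.21) = 0.5832
Δ_put = N(d₁) − 1 = 0.5832 − 1 = -0.4168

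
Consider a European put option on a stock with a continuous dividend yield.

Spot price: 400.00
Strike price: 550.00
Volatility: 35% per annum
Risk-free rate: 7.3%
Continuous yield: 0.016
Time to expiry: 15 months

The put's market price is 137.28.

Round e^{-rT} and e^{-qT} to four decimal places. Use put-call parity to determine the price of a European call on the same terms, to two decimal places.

exp(−qT) = exp(−0.016·1.25) = 0.9802;  exp(−rT) = exp(−0.073·1.25) = 0.9128
Put-call parity: C − P = S·e^(−qT) − K·e^(−rT) = 400·0.9802 − 550·0.9128 = 392.0800 − 502.0400 = -109.9600
C = P + (C − P) = 137.28 + (-109.9600) = 27.3200

27.32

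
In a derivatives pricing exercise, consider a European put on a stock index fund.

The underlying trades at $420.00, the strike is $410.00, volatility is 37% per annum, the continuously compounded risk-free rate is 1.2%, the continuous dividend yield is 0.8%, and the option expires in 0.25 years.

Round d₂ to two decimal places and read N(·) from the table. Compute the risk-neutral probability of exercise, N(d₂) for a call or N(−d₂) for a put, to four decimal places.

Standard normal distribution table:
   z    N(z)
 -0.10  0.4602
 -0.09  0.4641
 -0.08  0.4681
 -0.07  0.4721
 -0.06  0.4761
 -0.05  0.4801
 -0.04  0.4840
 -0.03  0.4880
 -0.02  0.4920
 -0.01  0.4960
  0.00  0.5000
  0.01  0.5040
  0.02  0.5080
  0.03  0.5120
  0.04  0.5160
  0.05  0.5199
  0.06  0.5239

σ√T = 0.37·√0.25 = 0.1850
d₁ = [ln(420/410) + (0.012 − 0.008 + 0.37²/2)·0.25] / 0.1850 = [0.0241 + 0.0181] / 0.1850 = 0.2282 → 0.23
d₂ = d₁ − σ√T = 0.2282 − 0.1850 = 0.0432 → 0.04
Pr(exercise) under Q = N(−d₂) = N(-0.04) = 0.4840

0.4840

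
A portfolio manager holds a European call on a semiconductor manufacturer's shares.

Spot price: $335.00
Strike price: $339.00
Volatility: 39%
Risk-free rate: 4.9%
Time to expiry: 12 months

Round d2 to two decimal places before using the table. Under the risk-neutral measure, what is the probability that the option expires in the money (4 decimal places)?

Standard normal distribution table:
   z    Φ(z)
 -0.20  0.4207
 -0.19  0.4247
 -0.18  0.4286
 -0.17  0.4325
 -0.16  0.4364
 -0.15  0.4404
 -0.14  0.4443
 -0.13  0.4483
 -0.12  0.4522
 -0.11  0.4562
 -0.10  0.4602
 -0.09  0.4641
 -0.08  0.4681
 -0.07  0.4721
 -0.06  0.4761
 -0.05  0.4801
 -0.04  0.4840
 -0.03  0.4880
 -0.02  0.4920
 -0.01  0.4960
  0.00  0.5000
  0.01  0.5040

0.4602

σ√T = 0.39 × 1.0000 = 0.3900
d₁ = [ln(335/339) + (0.049 + 0.39²/2)·1] / 0.3900 = [-0.0119 + 0.1250] / 0.3900 = 0.2902 which rounds to 0.29
d₂ = d₁ − σ√T = 0.2902 − 0.3900 = -0.0998 which rounds to -0.10
Pr(exercise) under Q = N(d₂) = 0.4602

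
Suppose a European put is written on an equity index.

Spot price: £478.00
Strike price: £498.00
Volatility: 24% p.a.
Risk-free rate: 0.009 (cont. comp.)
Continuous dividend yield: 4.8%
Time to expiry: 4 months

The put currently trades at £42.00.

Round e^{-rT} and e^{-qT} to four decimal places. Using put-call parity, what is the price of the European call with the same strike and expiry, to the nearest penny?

e^(−qT) = e^(−0.048·0.3333) = 0.9841;  e^(−rT) = e^(−0.009·0.3333) = 0.9970
Put-call parity: C − P = S·e^(−qT) − K·e^(−rT) = 478·0.9841 − 498·0.9970 = 470.3998 − 496.5060 = -26.1062
C = P + (C − P) = 42.00 + (-26.1062) = 15.8938

£15.89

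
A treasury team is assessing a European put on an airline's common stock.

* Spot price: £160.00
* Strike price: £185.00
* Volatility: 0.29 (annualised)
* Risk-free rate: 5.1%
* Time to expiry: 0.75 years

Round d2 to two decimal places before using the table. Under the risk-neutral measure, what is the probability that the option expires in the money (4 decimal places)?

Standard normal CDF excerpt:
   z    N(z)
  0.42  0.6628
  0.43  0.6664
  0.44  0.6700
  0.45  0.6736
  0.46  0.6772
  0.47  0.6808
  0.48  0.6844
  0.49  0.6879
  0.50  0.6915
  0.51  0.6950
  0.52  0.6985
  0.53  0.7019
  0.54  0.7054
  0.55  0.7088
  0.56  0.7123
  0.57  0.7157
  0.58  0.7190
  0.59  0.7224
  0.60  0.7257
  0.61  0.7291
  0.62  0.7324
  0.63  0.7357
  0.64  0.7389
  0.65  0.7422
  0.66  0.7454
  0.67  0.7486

σ√T = 0.29·√0.75 = 0.2511
d₁ = [ln(160/185) + (0.051 + 0.29²/2)·0.75] / 0.2511 = [-0.1452 + 0.0698] / 0.2511 = -0.3002 → -0.30
d₂ = d₁ − σ√T = -0.3002 − 0.2511 = -0.5513 → -0.55
Risk-neutral Pr[S_T < K] = N(−d₂) = N(0.55) = 0.7088

0.7088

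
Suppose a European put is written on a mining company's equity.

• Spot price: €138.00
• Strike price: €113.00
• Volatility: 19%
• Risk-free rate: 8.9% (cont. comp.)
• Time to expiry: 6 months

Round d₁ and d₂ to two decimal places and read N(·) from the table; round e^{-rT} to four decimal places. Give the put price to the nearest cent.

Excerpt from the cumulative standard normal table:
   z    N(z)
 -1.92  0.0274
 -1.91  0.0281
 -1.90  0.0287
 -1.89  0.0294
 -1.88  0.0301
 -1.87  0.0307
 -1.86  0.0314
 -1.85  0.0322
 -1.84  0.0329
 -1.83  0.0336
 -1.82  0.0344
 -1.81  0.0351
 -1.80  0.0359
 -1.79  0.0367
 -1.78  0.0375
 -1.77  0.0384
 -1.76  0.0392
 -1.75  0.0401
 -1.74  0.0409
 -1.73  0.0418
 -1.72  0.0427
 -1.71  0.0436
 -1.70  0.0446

€0.28

T = 0.5;  σ√T = 0.1344
d₁ = [ln(138/113) + (0.089 + ½·0.19²)·0.5] / (σ√T) = (0.1999 + 0.0535) / 0.1344 = 1.8860 which rounds to 1.89
d₂ = 1.8860 − 0.1344 = 1.7517 which rounds to 1.75
exp(−rT) = exp(−0.089·0.5) = 0.9565
P = 113·0.9565·N(-1.75) − 138·N(-1.89) = 113·0.9565·0.0401 − 138·0.0294 = 4.3342 − 4.0572 = 0.2770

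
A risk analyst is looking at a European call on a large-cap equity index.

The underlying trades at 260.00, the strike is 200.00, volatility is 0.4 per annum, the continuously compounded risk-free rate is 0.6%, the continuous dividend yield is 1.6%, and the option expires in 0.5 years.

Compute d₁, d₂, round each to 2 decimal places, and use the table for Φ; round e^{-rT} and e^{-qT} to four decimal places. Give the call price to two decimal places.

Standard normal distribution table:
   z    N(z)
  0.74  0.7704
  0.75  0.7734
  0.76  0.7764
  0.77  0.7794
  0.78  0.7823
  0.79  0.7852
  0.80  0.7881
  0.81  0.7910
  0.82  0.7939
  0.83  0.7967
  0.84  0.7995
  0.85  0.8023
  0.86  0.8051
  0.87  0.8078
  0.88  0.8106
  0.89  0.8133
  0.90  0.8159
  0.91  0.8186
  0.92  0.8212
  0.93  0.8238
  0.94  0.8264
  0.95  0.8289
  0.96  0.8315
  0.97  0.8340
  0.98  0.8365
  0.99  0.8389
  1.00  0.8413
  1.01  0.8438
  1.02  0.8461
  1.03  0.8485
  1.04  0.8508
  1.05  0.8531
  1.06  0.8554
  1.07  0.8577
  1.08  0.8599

64.62

T = 0.5;  σ√T = 0.2828
d₁ = [ln(260/200) + (0.006 − 0.016 + 0.4²/2)·0.5] / 0.2828 = [0.2624 + 0.0350] / 0.2828 = 1.0513 ⇒ 1.05
d₂ = d₁ − σ√T = 1.0513 − 0.2828 = 0.7685 ⇒ 0.77
e^(−qT) = e^(−0.016·0.5) = 0.9920;  e^(−rT) = e^(−0.006·0.5) = 0.9970
N(d₁) = N(1.05) = 0.8531;  N(d₂) = N(0.77) = 0.7794
C = 260·0.9920·0.8531 − 200·0.9970·0.7794 = 220.0316 − 155.4124 = 64.6192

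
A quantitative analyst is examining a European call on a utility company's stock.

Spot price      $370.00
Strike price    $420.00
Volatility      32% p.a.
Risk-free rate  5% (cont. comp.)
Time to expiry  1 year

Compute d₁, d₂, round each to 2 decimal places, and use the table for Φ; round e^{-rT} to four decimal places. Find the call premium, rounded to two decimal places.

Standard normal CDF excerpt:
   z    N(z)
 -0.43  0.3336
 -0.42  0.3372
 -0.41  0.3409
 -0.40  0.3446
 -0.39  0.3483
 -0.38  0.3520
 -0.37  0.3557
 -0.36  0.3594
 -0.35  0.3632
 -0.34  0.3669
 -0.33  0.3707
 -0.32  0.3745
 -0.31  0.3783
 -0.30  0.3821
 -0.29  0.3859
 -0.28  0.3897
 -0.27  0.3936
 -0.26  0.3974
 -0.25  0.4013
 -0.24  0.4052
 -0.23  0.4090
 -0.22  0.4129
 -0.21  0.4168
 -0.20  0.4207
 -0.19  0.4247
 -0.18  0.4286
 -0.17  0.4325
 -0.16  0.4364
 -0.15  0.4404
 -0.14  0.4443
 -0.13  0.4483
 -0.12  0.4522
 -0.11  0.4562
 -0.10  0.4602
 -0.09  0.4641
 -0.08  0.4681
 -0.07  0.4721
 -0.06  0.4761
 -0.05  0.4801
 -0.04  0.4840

σ√T = 0.32 × 1.0000 = 0.3200
d₁ = [ln(370/420) + (0.05 + 0.32²/2)·1] / 0.3200 = [-0.1268 + 0.1012] / 0.3200 = -0.0798 → -0.08
d₂ = d₁ − σ√T = -0.0798 − 0.3200 = -0.3998 → -0.40
e^(−rT) = e^(−0.05·1) = 0.9512
C = 370·N(-0.08) − 420·0.9512·N(-0.40) = 370·0.4681 − 420·0.9512·0.3446 = 173.1970 − 137.6691 = 35.5279

$35.53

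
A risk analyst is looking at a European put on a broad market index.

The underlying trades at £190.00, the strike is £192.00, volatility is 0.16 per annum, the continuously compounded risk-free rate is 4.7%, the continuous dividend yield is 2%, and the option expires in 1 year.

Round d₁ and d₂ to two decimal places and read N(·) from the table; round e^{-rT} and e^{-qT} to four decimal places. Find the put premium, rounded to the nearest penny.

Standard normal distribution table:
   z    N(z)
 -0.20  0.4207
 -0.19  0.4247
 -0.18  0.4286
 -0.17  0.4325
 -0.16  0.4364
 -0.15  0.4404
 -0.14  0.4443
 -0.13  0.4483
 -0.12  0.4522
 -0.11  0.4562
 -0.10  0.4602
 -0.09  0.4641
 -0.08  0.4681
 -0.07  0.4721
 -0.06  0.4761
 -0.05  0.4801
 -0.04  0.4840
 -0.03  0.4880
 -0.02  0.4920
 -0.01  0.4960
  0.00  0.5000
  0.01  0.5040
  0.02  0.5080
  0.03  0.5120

£10.31

T = 1;  σ√T = 0.1600
d₁ = [ln(190/192) + (0.047 − 0.02 + 0.16²/2)·1] / 0.1600 = [-0.0105 + 0.0398] / 0.1600 = 0.1833 ≈ 0.18
d₂ = d₁ − σ√T = 0.1833 − 0.1600 = 0.0233 ≈ 0.02
e^(−qT) = e^(−0.02·1) = 0.9802;  e^(−rT) = e^(−0.047·1) = 0.9541
P = 192·0.9541·N(-0.02) − 190·0.9802·N(-0.18) = 192·0.9541·0.4920 − 190·0.9802·0.4286 = 90.1281 − 79.8216 = 10.3065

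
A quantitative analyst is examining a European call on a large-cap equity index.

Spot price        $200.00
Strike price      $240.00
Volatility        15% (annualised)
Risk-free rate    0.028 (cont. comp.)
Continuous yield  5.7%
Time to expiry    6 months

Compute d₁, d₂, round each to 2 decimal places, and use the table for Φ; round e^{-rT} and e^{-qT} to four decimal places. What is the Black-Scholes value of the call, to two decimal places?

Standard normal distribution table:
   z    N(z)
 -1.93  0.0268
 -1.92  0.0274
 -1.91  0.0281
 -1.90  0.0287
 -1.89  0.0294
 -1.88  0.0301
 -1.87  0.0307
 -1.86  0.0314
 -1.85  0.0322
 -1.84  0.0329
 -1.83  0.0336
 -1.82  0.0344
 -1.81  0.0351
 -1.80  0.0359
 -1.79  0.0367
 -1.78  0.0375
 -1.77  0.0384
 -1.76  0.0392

σ√T = 0.15 × 0.7071 = 0.1061
d₁ = [ln(200/240) + (0.028 − 0.057 + 0.15²/2)·0.5] / 0.1061 = [-0.1823 − 0.0089] / 0.1061 = -1.8026 → -1.80
d₂ = d₁ − σ√T = -1.8026 − 0.1061 = -1.9087 → -1.91
e^(−qT) = e^(−0.057·0.5) = 0.9719;  e^(−rT) = e^(−0.028·0.5) = 0.9861
C = 200·0.9719·N(-1.80) − 240·0.9861·N(-1.91) = 200·0.9719·0.0359 − 240·0.9861·0.0281 = 6.9782 − 6.6503 = 0.3280

$0.33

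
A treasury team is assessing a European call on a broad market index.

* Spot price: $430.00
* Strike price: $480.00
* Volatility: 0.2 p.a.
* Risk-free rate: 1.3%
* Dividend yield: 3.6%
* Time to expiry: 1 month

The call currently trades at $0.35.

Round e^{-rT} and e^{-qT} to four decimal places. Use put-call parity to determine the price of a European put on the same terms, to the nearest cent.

$51.11

e^(−qT) = e^(−0.036·0.08333) = 0.9970;  e^(−rT) = e^(−0.013·0.08333) = 0.9989
Put-call parity: C − P = S·e^(−qT) − K·e^(−rT) = 430·0.9970 − 480·0.9989 = 428.7100 − 479.4720 = -50.7620
P = C − (C − P) = 0.35 − (-50.7620) = 51.1120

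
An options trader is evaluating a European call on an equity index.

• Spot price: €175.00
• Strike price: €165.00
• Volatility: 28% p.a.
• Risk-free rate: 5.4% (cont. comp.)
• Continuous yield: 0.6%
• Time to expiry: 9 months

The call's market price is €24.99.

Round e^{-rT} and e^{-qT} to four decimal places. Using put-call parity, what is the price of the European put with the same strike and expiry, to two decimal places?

exp(−qT) = exp(−0.006·0.75) = 0.9955;  exp(−rT) = exp(−0.054·0.75) = 0.9603
Put-call parity: C − P = S·e^(−qT) − K·e^(−rT) = 175·0.9955 − 165·0.9603 = 174.2125 − 158.4495 = 15.7630
P = C − (C − P) = 24.99 − (15.7630) = 9.2270

€9.23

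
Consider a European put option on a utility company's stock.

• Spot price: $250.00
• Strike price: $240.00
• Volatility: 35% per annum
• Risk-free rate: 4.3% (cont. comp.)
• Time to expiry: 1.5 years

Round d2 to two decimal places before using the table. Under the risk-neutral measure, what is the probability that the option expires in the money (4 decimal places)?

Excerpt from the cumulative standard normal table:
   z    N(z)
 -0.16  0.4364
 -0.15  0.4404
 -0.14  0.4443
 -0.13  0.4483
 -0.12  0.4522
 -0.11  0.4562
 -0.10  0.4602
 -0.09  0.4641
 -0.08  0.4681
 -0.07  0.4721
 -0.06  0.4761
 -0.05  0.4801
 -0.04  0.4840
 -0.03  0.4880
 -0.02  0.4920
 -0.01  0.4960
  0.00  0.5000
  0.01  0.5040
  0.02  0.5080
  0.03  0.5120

T = 1.5;  σ√T = 0.4287
d₁ = [ln(250/240) + (0.043 + 0.35²/2)·1.5] / 0.4287 = [0.0408 + 0.1564] / 0.4287 = 0.4600 which rounds to 0.46
d₂ = d₁ − σ√T = 0.4600 − 0.4287 = 0.0314 which rounds to 0.03
Pr(exercise) under Q = N(−d₂) = N(-0.03) = 0.4880

0.4880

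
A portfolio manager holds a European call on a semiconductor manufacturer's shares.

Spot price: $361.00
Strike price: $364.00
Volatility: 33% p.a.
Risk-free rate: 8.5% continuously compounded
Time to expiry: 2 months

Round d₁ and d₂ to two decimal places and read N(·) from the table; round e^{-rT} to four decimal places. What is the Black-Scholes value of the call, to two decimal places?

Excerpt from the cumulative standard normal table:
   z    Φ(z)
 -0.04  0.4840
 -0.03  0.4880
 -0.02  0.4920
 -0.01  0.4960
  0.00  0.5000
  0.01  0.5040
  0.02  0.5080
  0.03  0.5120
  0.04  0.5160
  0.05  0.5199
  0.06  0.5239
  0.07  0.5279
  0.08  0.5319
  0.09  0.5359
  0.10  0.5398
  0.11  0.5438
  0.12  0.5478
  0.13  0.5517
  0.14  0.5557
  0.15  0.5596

$19.75

σ√T = 0.33·√0.1667 = 0.1347
d₁ = [ln(361/364) + (0.085 + 0.33²/2)·0.1667] / 0.1347 = [-0.0083 + 0.0232] / 0.1347 = 0.1111 ⇒ 0.11
d₂ = d₁ − σ√T = 0.1111 − 0.1347 = -0.0236 ⇒ -0.02
e^(−rT) = e^(−0.085·0.1667) = 0.9859
C = 361·N(0.11) − 364·0.9859·N(-0.02) = 361·0.5438 − 364·0.9859·0.4920 = 196.3118 − 176.5629 = 19.7489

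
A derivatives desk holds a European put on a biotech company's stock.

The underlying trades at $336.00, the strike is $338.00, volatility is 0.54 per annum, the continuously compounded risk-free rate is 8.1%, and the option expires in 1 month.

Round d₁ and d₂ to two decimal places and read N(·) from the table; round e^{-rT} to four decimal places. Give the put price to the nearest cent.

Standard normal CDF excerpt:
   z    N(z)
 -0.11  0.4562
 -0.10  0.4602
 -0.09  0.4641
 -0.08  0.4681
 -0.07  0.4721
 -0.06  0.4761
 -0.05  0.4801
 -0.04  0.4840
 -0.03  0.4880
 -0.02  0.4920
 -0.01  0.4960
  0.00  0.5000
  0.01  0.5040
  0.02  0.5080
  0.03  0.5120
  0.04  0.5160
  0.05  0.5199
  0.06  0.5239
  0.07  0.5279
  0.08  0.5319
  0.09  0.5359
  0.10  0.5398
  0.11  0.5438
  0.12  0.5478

$19.95

T = 0.08333;  σ√T = 0.1559
d₁ = [ln(336/338) + (0.081 + 0.54²/2)·0.08333] / 0.1559 = [-0.0059 + 0.0189] / 0.1559 = 0.0832 ⇒ 0.08
d₂ = d₁ − σ√T = 0.0832 − 0.1559 = -0.0727 ⇒ -0.07
exp(−rT) = exp(−0.081·0.08333) = 0.9933
N(−d₂) = N(0.07) = 0.5279;  N(−d₁) = N(-0.08) = 0.4681
P = 338·0.9933·0.5279 − 336·0.4681 = 177.2347 − 157.2816 = 19.9531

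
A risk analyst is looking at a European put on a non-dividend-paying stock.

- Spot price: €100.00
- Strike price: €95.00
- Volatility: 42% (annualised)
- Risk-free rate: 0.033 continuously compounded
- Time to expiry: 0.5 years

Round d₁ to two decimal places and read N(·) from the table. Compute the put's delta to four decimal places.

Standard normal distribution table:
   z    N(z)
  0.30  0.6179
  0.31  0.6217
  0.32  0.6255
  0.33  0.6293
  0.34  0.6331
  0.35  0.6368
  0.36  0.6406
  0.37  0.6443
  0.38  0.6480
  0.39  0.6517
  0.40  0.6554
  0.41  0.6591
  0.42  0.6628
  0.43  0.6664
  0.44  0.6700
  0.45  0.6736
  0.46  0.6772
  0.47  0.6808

-0.3520

σ√T = 0.42·√0.5 = 0.2970
d₁ = [ln(100/95) + (0.033 + 0.42²/2)·0.5] / 0.2970 = [0.0513 + 0.0606] / 0.2970 = 0.3768 → 0.38
N(d₁) = N(0.38) = 0.6480
Δ_put = N(d₁) − 1 = 0.6480 − 1 = -0.3520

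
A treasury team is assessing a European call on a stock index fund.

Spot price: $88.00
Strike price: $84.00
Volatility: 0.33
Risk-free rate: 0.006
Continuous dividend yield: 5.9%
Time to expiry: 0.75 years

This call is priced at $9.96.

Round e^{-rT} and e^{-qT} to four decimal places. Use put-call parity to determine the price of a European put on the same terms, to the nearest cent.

$9.39

e^(−qT) = e^(−0.059·0.75) = 0.9567;  e^(−rT) = e^(−0.006·0.75) = 0.9955
Put-call parity: C − P = S·e^(−qT) − K·e^(−rT) = 88·0.9567 − 84·0.9955 = 84.1896 − 83.6220 = 0.5676
P = C − (C − P) = 9.96 − (0.5676) = 9.3924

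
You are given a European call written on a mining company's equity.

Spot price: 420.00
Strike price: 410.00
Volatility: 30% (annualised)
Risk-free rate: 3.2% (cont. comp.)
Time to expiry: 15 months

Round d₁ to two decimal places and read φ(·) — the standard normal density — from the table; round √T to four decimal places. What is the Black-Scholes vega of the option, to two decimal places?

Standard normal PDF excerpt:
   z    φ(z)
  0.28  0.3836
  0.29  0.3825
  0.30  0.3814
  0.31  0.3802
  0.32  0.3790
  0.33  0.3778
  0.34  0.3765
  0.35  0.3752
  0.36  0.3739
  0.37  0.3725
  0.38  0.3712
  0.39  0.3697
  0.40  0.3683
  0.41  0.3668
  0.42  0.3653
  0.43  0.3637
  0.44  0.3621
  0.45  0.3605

σ√T = 0.3 × 1.1180 = 0.3354
d₁ = [ln(420/410) + (0.032 + 0.3²/2)·1.25] / 0.3354 = [0.0241 + 0.0963] / 0.3354 = 0.3588 which rounds to 0.36
√T = √1.25 = 1.1180
φ(d₁) = φ(0.36) = 0.3739
vega = S·φ(d₁)·√T = 420·0.3739·1.1180 = 175.5685

175.57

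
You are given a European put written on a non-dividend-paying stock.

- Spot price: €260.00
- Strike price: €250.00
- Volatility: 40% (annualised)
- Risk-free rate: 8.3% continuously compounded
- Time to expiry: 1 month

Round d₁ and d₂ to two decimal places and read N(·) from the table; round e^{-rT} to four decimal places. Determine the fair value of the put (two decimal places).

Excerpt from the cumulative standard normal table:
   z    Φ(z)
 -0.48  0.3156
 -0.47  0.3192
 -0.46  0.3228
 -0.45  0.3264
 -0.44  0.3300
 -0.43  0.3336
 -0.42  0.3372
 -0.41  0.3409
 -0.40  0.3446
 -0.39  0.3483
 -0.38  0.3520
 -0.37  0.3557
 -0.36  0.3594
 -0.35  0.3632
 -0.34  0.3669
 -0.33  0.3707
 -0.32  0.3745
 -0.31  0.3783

€7.16

σ√T = 0.4 × 0.2887 = 0.1155
d₁ = [ln(260/250) + (0.083 + 0.4²/2)·0.08333] / 0.1155 = [0.0392 + 0.0136] / 0.1155 = 0.4573 which rounds to 0.46
d₂ = d₁ − σ√T = 0.4573 − 0.1155 = 0.3418 which rounds to 0.34
exp(−rT) = exp(−0.083·0.08333) = 0.9931
N(−d₂) = N(-0.34) = 0.3669;  N(−d₁) = N(-0.46) = 0.3228
P = 250·0.9931·0.3669 − 260·0.3228 = 91.0921 − 83.9280 = 7.1641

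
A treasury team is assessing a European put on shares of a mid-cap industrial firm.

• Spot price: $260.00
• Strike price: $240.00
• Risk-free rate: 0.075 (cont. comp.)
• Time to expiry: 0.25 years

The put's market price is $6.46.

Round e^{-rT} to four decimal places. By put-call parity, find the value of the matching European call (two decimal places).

e^(−rT) = e^(−0.075·0.25) = 0.9814
Put-call parity: C − P = S − K·e^(−rT) = 260 − 240·0.9814 = 260 − 235.5360 = 24.4640
C = P + (C − P) = 6.46 + (24.4640) = 30.9240

$30.92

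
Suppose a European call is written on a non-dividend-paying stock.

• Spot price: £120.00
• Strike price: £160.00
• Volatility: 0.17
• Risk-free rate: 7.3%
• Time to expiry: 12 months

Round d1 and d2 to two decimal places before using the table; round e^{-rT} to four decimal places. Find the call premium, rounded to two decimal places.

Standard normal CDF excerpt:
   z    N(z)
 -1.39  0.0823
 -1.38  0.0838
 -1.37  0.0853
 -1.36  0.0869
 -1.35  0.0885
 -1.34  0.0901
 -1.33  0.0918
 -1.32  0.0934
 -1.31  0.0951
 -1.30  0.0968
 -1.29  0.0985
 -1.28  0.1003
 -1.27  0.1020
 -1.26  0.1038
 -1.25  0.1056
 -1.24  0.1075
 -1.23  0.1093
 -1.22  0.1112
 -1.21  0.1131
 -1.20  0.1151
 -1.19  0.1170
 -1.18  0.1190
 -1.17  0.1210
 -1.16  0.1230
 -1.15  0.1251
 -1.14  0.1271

σ√T = 0.17·√1 = 0.1700
ln(S/K) + (r + σ²/2)T = ln(120/160) + (0.073 + 0.17²/2)·1 = -0.2877 + 0.0874 = -0.2002
d₁ = -0.2002 / 0.1700 = -1.1778 → -1.18
d₂ = d₁ − σ√T = -1.1778 − 0.1700 = -1.3478 → -1.35
e^(−rT) = e^(−0.073·1) = 0.9296
N(d₁) = N(-1.18) = 0.1190;  N(d₂) = N(-1.35) = 0.0885
C = 120·0.1190 − 160·0.9296·0.0885 = 14.2800 − 13.1631 = 1.1169

£1.12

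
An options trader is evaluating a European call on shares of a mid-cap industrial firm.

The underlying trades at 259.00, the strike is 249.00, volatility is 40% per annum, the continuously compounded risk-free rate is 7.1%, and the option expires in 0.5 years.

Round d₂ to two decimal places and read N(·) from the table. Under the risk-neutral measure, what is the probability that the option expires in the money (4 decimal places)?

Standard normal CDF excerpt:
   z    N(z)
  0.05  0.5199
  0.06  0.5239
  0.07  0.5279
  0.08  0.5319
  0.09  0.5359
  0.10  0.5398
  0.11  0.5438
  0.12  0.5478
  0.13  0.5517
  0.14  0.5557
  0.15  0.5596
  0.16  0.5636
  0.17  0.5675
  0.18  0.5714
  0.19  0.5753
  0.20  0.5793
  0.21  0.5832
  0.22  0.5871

σ√T = 0.4 × 0.7071 = 0.2828
d₁ = [ln(259/249) + (0.071 + ½·0.4²)·0.5] / (σ√T) = (0.0394 + 0.0755) / 0.2828 = 0.4061 ≈ 0.41
d₂ = 0.4061 − 0.2828 = 0.1233 ≈ 0.12
Risk-neutral Pr[S_T > K] = N(d₂) = N(0.12) = 0.5478

0.5478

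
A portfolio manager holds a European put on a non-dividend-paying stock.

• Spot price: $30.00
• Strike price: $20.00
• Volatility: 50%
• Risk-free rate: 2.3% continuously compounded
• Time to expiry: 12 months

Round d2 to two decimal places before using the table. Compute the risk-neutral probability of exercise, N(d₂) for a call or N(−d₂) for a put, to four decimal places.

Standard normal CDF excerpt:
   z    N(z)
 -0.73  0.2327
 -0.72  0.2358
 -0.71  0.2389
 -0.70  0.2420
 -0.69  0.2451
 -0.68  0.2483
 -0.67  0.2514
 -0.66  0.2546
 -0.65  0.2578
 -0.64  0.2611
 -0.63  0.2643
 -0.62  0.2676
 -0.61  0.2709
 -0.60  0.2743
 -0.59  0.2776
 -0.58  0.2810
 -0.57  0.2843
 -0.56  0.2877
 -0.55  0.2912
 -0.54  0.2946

0.2709

T = 1;  σ√T = 0.5000
d₁ = [ln(30/20) + (0.023 + 0.5²/2)·1] / 0.5000 = [0.4055 + 0.1480] / 0.5000 = 1.1069 → 1.11
d₂ = d₁ − σ√T = 1.1069 − 0.5000 = 0.6069 → 0.61
Pr(exercise) under Q = N(−d₂) = N(-0.61) = 0.2709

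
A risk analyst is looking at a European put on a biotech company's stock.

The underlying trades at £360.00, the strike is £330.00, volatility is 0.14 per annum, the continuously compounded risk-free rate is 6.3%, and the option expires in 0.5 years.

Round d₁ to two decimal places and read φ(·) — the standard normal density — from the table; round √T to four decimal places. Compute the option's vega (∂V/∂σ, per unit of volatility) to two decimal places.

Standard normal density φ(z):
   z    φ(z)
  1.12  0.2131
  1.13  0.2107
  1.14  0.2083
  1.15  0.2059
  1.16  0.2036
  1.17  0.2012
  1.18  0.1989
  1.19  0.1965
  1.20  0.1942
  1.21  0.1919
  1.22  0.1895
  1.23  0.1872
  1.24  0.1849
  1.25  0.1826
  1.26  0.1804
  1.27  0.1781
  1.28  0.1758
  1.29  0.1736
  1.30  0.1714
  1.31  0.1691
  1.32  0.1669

σ√T = 0.14 × 0.7071 = 0.0990
d₁ = [ln(360/330) + (0.063 + ½·0.14²)·0.5] / (σ√T) = (0.0870 + 0.0364) / 0.0990 = 1.2466 ≈ 1.25
√T = √0.5 = 0.7071
φ(d₁) = φ(1.25) = 0.1826
vega = S·φ(d₁)·√T = 360·0.1826·0.7071 = 46.4819

46.48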